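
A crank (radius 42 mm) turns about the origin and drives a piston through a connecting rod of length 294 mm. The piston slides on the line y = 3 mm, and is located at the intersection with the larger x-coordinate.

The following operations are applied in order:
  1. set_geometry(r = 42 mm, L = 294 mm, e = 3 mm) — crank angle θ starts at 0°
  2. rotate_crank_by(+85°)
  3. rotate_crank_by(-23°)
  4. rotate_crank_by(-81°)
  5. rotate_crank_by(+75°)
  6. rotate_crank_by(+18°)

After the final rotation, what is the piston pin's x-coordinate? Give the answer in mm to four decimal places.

303.1917

set_geometry: r = 42 mm, L = 294 mm, e = 3 mm; θ ← 0°
rotate_crank_by(+85°): θ ← 0° +85° = 85°
rotate_crank_by(-23°): θ ← 85° -23° = 62°
rotate_crank_by(-81°): θ ← 62° -81° = -19°
rotate_crank_by(+75°): θ ← -19° +75° = 56°
rotate_crank_by(+18°): θ ← 56° +18° = 74°
crank pin P = (r cos θ, r sin θ) = (11.576769, 40.372991)
h = r sin θ − e = 40.372991 − 3 = 37.372991
x = r cos θ + √(L² − h²) = 11.576769 + √(86436.0 − 1396.7405) = 11.576769 + 291.614917 = 303.191685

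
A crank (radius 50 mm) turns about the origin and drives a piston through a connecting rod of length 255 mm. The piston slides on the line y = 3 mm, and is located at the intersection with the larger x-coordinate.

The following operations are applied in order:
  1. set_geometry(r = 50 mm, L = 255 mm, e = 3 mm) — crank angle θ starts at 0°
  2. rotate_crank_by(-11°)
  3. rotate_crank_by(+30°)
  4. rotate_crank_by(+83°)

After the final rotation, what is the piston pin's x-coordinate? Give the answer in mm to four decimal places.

240.4381

set_geometry: r = 50 mm, L = 255 mm, e = 3 mm; θ ← 0°
rotate_crank_by(-11°): θ ← 0° -11° = -11°
rotate_crank_by(+30°): θ ← -11° +30° = 19°
rotate_crank_by(+83°): θ ← 19° +83° = 102°
crank pin P = (r cos θ, r sin θ) = (-10.395585, 48.907380)
h = r sin θ − e = 48.907380 − 3 = 45.907380
x = r cos θ + √(L² − h²) = -10.395585 + √(65025.0 − 2107.4875) = -10.395585 + 250.833635 = 240.438050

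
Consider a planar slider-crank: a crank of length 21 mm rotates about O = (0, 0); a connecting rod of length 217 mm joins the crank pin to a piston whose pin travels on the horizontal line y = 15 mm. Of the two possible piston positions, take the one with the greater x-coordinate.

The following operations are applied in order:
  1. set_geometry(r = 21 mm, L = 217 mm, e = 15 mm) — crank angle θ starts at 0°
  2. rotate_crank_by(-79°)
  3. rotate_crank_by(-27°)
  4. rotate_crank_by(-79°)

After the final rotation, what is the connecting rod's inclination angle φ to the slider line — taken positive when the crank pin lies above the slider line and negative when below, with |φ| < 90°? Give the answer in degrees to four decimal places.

set_geometry: r = 21 mm, L = 217 mm, e = 15 mm; θ ← 0°
rotate_crank_by(-79°): θ ← 0° -79° = -79°
rotate_crank_by(-27°): θ ← -79° -27° = -106°
rotate_crank_by(-79°): θ ← -106° -79° = -185°
crank pin P = (r cos θ, r sin θ) = (-20.920089, 1.830271)
h = r sin θ − e = 1.830271 − 15 = -13.169729
sin φ = h / L = -13.169729 / 217 = -0.06069000
φ = arcsin(-0.06069000) = -3.479419°

-3.4794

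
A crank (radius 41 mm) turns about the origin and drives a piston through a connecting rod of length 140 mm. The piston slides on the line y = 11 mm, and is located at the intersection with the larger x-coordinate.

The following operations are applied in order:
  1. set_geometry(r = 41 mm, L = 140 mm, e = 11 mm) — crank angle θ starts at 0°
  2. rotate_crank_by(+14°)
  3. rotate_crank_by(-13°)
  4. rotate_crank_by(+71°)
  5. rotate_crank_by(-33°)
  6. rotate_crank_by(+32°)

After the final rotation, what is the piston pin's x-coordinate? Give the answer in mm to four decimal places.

150.5672

set_geometry: r = 41 mm, L = 140 mm, e = 11 mm; θ ← 0°
rotate_crank_by(+14°): θ ← 0° +14° = 14°
rotate_crank_by(-13°): θ ← 14° -13° = 1°
rotate_crank_by(+71°): θ ← 1° +71° = 72°
rotate_crank_by(-33°): θ ← 72° -33° = 39°
rotate_crank_by(+32°): θ ← 39° +32° = 71°
crank pin P = (r cos θ, r sin θ) = (13.348294, 38.766262)
h = r sin θ − e = 38.766262 − 11 = 27.766262
x = r cos θ + √(L² − h²) = 13.348294 + √(19600.0 − 770.9653) = 13.348294 + 137.218930 = 150.567224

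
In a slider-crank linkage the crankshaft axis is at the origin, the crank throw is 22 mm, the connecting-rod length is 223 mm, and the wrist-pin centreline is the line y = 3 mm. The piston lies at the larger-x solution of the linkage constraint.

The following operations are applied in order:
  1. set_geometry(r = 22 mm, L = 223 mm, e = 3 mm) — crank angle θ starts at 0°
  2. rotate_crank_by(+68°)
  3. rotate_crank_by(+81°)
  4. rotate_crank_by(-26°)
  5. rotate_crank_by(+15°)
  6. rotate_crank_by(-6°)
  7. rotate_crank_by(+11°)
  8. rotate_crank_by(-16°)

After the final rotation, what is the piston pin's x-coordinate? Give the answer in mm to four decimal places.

209.2836

set_geometry: r = 22 mm, L = 223 mm, e = 3 mm; θ ← 0°
rotate_crank_by(+68°): θ ← 0° +68° = 68°
rotate_crank_by(+81°): θ ← 68° +81° = 149°
rotate_crank_by(-26°): θ ← 149° -26° = 123°
rotate_crank_by(+15°): θ ← 123° +15° = 138°
rotate_crank_by(-6°): θ ← 138° -6° = 132°
rotate_crank_by(+11°): θ ← 132° +11° = 143°
rotate_crank_by(-16°): θ ← 143° -16° = 127°
crank pin P = (r cos θ, r sin θ) = (-13.239931, 17.569981)
h = r sin θ − e = 17.569981 − 3 = 14.569981
x = r cos θ + √(L² − h²) = -13.239931 + √(49729.0 − 212.2844) = -13.239931 + 222.523517 = 209.283587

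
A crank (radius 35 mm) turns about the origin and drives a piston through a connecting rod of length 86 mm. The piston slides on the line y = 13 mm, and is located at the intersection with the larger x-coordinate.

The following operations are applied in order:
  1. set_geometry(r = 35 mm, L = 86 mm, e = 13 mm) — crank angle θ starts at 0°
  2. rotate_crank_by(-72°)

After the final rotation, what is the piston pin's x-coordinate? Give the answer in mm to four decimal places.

83.2967

set_geometry: r = 35 mm, L = 86 mm, e = 13 mm; θ ← 0°
rotate_crank_by(-72°): θ ← 0° -72° = -72°
crank pin P = (r cos θ, r sin θ) = (10.815595, -33.286978)
h = r sin θ − e = -33.286978 − 13 = -46.286978
x = r cos θ + √(L² − h²) = 10.815595 + √(7396.0 − 2142.4843) = 10.815595 + 72.481140 = 83.296735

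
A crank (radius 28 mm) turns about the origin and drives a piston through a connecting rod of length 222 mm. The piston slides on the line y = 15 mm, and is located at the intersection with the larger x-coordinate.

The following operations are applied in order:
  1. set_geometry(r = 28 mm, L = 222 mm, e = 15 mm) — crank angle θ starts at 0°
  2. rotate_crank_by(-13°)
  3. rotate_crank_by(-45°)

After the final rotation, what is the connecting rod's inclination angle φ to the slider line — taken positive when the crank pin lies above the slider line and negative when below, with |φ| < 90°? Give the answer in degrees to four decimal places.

-10.0512

set_geometry: r = 28 mm, L = 222 mm, e = 15 mm; θ ← 0°
rotate_crank_by(-13°): θ ← 0° -13° = -13°
rotate_crank_by(-45°): θ ← -13° -45° = -58°
crank pin P = (r cos θ, r sin θ) = (14.837739, -23.745347)
h = r sin θ − e = -23.745347 − 15 = -38.745347
sin φ = h / L = -38.745347 / 222 = -0.17452859
φ = arcsin(-0.17452859) = -10.051226°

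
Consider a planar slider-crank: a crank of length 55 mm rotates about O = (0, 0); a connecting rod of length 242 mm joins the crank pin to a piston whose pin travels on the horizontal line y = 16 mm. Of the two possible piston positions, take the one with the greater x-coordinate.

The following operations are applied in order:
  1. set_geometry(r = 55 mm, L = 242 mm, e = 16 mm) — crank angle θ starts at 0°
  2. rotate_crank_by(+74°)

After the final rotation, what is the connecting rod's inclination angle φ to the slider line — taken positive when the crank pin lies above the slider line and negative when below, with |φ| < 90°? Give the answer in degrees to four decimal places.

set_geometry: r = 55 mm, L = 242 mm, e = 16 mm; θ ← 0°
rotate_crank_by(+74°): θ ← 0° +74° = 74°
crank pin P = (r cos θ, r sin θ) = (15.160055, 52.869393)
h = r sin θ − e = 52.869393 − 16 = 36.869393
sin φ = h / L = 36.869393 / 242 = 0.15235286
φ = arcsin(0.15235286) = 8.763303°

8.7633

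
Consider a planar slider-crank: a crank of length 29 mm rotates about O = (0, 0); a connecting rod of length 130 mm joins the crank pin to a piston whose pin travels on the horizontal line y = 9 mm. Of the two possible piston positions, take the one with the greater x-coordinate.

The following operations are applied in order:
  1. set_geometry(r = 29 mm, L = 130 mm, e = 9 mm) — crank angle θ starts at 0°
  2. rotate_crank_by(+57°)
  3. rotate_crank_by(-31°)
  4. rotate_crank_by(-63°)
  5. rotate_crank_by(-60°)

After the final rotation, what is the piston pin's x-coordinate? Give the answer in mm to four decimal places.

set_geometry: r = 29 mm, L = 130 mm, e = 9 mm; θ ← 0°
rotate_crank_by(+57°): θ ← 0° +57° = 57°
rotate_crank_by(-31°): θ ← 57° -31° = 26°
rotate_crank_by(-63°): θ ← 26° -63° = -37°
rotate_crank_by(-60°): θ ← -37° -60° = -97°
crank pin P = (r cos θ, r sin θ) = (-3.534211, -28.783838)
h = r sin θ − e = -28.783838 − 9 = -37.783838
x = r cos θ + √(L² − h²) = -3.534211 + √(16900.0 − 1427.6184) = -3.534211 + 124.388028 = 120.853817

120.8538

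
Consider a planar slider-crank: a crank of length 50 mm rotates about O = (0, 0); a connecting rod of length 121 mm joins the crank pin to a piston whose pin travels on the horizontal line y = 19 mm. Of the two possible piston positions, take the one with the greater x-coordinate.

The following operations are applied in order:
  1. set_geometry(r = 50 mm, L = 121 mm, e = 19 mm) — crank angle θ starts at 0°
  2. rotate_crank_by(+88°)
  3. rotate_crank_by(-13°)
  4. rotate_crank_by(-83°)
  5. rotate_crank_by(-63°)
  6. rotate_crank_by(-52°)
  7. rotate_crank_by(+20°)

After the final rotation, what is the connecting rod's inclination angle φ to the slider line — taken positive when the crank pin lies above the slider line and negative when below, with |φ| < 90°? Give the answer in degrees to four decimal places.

-34.0321

set_geometry: r = 50 mm, L = 121 mm, e = 19 mm; θ ← 0°
rotate_crank_by(+88°): θ ← 0° +88° = 88°
rotate_crank_by(-13°): θ ← 88° -13° = 75°
rotate_crank_by(-83°): θ ← 75° -83° = -8°
rotate_crank_by(-63°): θ ← -8° -63° = -71°
rotate_crank_by(-52°): θ ← -71° -52° = -123°
rotate_crank_by(+20°): θ ← -123° +20° = -103°
crank pin P = (r cos θ, r sin θ) = (-11.247553, -48.718503)
h = r sin θ − e = -48.718503 − 19 = -67.718503
sin φ = h / L = -67.718503 / 121 = -0.55965705
φ = arcsin(-0.55965705) = -34.032084°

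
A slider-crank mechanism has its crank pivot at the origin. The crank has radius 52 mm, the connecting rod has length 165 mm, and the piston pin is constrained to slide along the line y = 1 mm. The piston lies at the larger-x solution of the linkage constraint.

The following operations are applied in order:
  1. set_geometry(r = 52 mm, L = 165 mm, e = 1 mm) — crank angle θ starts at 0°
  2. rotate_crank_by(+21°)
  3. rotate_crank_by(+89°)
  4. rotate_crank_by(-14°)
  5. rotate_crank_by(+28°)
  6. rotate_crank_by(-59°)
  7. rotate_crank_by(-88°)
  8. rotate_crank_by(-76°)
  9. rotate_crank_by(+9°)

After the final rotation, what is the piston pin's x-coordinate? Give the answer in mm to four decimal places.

156.2562

set_geometry: r = 52 mm, L = 165 mm, e = 1 mm; θ ← 0°
rotate_crank_by(+21°): θ ← 0° +21° = 21°
rotate_crank_by(+89°): θ ← 21° +89° = 110°
rotate_crank_by(-14°): θ ← 110° -14° = 96°
rotate_crank_by(+28°): θ ← 96° +28° = 124°
rotate_crank_by(-59°): θ ← 124° -59° = 65°
rotate_crank_by(-88°): θ ← 65° -88° = -23°
rotate_crank_by(-76°): θ ← -23° -76° = -99°
rotate_crank_by(+9°): θ ← -99° +9° = -90°
crank pin P = (r cos θ, r sin θ) = (0.000000, -52.000000)
h = r sin θ − e = -52.000000 − 1 = -53.000000
x = r cos θ + √(L² − h²) = 0.000000 + √(27225.0 − 2809.0000) = 0.000000 + 156.256200 = 156.256200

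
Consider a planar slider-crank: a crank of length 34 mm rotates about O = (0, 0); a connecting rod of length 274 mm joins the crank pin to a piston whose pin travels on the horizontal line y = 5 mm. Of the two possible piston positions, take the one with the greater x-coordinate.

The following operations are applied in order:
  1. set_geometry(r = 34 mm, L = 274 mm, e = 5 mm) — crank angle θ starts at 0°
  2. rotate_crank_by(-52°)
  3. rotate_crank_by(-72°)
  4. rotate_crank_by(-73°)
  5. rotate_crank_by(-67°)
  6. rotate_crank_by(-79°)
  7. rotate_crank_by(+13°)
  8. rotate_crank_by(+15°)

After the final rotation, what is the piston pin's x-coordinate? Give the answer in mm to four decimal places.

297.3792

set_geometry: r = 34 mm, L = 274 mm, e = 5 mm; θ ← 0°
rotate_crank_by(-52°): θ ← 0° -52° = -52°
rotate_crank_by(-72°): θ ← -52° -72° = -124°
rotate_crank_by(-73°): θ ← -124° -73° = -197°
rotate_crank_by(-67°): θ ← -197° -67° = -264°
rotate_crank_by(-79°): θ ← -264° -79° = -343°
rotate_crank_by(+13°): θ ← -343° +13° = -330°
rotate_crank_by(+15°): θ ← -330° +15° = -315°
crank pin P = (r cos θ, r sin θ) = (24.041631, 24.041631)
h = r sin θ − e = 24.041631 − 5 = 19.041631
x = r cos θ + √(L² − h²) = 24.041631 + √(75076.0 − 362.5837) = 24.041631 + 273.337550 = 297.379181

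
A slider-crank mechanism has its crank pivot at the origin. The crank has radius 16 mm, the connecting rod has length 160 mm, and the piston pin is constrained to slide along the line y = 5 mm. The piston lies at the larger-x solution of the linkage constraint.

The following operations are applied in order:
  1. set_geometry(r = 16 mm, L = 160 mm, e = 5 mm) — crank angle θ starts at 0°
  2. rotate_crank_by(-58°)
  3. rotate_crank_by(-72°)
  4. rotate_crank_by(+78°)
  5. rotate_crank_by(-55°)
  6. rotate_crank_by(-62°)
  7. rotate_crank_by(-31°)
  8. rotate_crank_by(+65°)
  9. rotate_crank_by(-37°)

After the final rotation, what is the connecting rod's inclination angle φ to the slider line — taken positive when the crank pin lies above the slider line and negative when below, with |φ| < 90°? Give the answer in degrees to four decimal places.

-2.5888

set_geometry: r = 16 mm, L = 160 mm, e = 5 mm; θ ← 0°
rotate_crank_by(-58°): θ ← 0° -58° = -58°
rotate_crank_by(-72°): θ ← -58° -72° = -130°
rotate_crank_by(+78°): θ ← -130° +78° = -52°
rotate_crank_by(-55°): θ ← -52° -55° = -107°
rotate_crank_by(-62°): θ ← -107° -62° = -169°
rotate_crank_by(-31°): θ ← -169° -31° = -200°
rotate_crank_by(+65°): θ ← -200° +65° = -135°
rotate_crank_by(-37°): θ ← -135° -37° = -172°
crank pin P = (r cos θ, r sin θ) = (-15.844289, -2.226770)
h = r sin θ − e = -2.226770 − 5 = -7.226770
sin φ = h / L = -7.226770 / 160 = -0.04516731
φ = arcsin(-0.04516731) = -2.588777°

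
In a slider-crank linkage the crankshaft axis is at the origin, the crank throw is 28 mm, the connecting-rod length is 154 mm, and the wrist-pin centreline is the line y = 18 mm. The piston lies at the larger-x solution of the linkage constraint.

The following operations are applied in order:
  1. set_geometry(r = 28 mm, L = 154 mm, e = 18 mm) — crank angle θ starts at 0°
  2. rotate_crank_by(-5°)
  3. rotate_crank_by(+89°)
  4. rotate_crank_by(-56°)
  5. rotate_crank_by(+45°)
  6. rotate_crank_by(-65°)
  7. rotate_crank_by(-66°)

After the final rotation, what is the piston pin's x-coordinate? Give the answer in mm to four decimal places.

163.0718

set_geometry: r = 28 mm, L = 154 mm, e = 18 mm; θ ← 0°
rotate_crank_by(-5°): θ ← 0° -5° = -5°
rotate_crank_by(+89°): θ ← -5° +89° = 84°
rotate_crank_by(-56°): θ ← 84° -56° = 28°
rotate_crank_by(+45°): θ ← 28° +45° = 73°
rotate_crank_by(-65°): θ ← 73° -65° = 8°
rotate_crank_by(-66°): θ ← 8° -66° = -58°
crank pin P = (r cos θ, r sin θ) = (14.837739, -23.745347)
h = r sin θ − e = -23.745347 − 18 = -41.745347
x = r cos θ + √(L² − h²) = 14.837739 + √(23716.0 − 1742.6740) = 14.837739 + 148.234025 = 163.071764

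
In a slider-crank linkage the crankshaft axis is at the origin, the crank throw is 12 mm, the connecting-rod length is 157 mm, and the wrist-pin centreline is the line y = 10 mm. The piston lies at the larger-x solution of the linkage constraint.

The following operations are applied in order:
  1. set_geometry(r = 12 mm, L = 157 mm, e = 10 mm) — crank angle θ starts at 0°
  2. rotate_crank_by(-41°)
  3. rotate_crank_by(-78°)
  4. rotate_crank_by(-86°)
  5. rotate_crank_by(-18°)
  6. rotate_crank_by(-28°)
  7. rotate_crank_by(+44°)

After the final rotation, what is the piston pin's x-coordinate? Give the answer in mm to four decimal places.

146.2419

set_geometry: r = 12 mm, L = 157 mm, e = 10 mm; θ ← 0°
rotate_crank_by(-41°): θ ← 0° -41° = -41°
rotate_crank_by(-78°): θ ← -41° -78° = -119°
rotate_crank_by(-86°): θ ← -119° -86° = -205°
rotate_crank_by(-18°): θ ← -205° -18° = -223°
rotate_crank_by(-28°): θ ← -223° -28° = -251°
rotate_crank_by(+44°): θ ← -251° +44° = -207°
crank pin P = (r cos θ, r sin θ) = (-10.692078, 5.447886)
h = r sin θ − e = 5.447886 − 10 = -4.552114
x = r cos θ + √(L² − h²) = -10.692078 + √(24649.0 − 20.7217) = -10.692078 + 156.933993 = 146.241915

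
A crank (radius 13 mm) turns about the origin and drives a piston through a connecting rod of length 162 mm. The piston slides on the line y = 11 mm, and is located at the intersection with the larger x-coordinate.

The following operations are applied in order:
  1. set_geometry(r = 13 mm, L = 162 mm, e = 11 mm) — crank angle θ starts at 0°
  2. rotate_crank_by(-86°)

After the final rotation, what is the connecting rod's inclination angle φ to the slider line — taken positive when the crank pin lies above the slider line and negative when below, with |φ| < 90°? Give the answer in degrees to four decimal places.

set_geometry: r = 13 mm, L = 162 mm, e = 11 mm; θ ← 0°
rotate_crank_by(-86°): θ ← 0° -86° = -86°
crank pin P = (r cos θ, r sin θ) = (0.906834, -12.968333)
h = r sin θ − e = -12.968333 − 11 = -23.968333
sin φ = h / L = -23.968333 / 162 = -0.14795267
φ = arcsin(-0.14795267) = -8.508299°

-8.5083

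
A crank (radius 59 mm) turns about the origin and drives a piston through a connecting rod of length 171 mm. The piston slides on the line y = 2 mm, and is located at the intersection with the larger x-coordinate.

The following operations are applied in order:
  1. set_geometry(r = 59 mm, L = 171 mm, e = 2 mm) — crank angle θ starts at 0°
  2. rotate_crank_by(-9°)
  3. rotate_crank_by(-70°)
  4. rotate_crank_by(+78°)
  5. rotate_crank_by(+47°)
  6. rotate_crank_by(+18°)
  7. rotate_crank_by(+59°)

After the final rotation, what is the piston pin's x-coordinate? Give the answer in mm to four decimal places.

set_geometry: r = 59 mm, L = 171 mm, e = 2 mm; θ ← 0°
rotate_crank_by(-9°): θ ← 0° -9° = -9°
rotate_crank_by(-70°): θ ← -9° -70° = -79°
rotate_crank_by(+78°): θ ← -79° +78° = -1°
rotate_crank_by(+47°): θ ← -1° +47° = 46°
rotate_crank_by(+18°): θ ← 46° +18° = 64°
rotate_crank_by(+59°): θ ← 64° +59° = 123°
crank pin P = (r cos θ, r sin θ) = (-32.133703, 49.481564)
h = r sin θ − e = 49.481564 − 2 = 47.481564
x = r cos θ + √(L² − h²) = -32.133703 + √(29241.0 − 2254.4989) = -32.133703 + 164.275686 = 132.141983

132.1420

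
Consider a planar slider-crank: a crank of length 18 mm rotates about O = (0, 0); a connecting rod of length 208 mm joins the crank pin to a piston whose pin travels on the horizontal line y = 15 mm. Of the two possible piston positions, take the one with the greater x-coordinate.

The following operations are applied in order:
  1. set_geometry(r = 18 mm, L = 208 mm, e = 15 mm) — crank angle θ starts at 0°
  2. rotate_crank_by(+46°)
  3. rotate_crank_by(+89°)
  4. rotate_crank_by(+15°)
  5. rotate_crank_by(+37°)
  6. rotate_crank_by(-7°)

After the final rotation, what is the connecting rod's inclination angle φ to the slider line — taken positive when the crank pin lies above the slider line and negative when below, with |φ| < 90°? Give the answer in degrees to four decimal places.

set_geometry: r = 18 mm, L = 208 mm, e = 15 mm; θ ← 0°
rotate_crank_by(+46°): θ ← 0° +46° = 46°
rotate_crank_by(+89°): θ ← 46° +89° = 135°
rotate_crank_by(+15°): θ ← 135° +15° = 150°
rotate_crank_by(+37°): θ ← 150° +37° = 187°
rotate_crank_by(-7°): θ ← 187° -7° = 180°
crank pin P = (r cos θ, r sin θ) = (-18.000000, 0.000000)
h = r sin θ − e = 0.000000 − 15 = -15.000000
sin φ = h / L = -15.000000 / 208 = -0.07211538
φ = arcsin(-0.07211538) = -4.135497°

-4.1355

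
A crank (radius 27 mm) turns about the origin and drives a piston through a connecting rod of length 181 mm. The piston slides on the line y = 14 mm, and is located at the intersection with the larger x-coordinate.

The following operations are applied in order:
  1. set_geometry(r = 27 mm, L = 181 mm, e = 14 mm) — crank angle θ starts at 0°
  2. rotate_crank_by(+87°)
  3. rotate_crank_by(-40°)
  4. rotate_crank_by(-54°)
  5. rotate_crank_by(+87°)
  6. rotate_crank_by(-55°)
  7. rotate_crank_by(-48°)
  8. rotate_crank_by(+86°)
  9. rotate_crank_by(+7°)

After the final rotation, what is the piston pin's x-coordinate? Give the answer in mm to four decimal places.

189.8770

set_geometry: r = 27 mm, L = 181 mm, e = 14 mm; θ ← 0°
rotate_crank_by(+87°): θ ← 0° +87° = 87°
rotate_crank_by(-40°): θ ← 87° -40° = 47°
rotate_crank_by(-54°): θ ← 47° -54° = -7°
rotate_crank_by(+87°): θ ← -7° +87° = 80°
rotate_crank_by(-55°): θ ← 80° -55° = 25°
rotate_crank_by(-48°): θ ← 25° -48° = -23°
rotate_crank_by(+86°): θ ← -23° +86° = 63°
rotate_crank_by(+7°): θ ← 63° +7° = 70°
crank pin P = (r cos θ, r sin θ) = (9.234544, 25.371701)
h = r sin θ − e = 25.371701 − 14 = 11.371701
x = r cos θ + √(L² − h²) = 9.234544 + √(32761.0 − 129.3156) = 9.234544 + 180.642421 = 189.876965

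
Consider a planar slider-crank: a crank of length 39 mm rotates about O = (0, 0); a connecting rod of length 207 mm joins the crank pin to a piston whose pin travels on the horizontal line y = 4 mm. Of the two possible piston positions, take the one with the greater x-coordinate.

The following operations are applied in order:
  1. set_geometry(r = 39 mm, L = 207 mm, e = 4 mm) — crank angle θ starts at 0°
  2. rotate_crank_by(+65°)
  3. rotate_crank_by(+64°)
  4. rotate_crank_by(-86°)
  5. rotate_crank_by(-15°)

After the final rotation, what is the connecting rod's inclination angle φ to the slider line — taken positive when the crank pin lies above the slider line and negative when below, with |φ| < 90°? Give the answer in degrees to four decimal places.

set_geometry: r = 39 mm, L = 207 mm, e = 4 mm; θ ← 0°
rotate_crank_by(+65°): θ ← 0° +65° = 65°
rotate_crank_by(+64°): θ ← 65° +64° = 129°
rotate_crank_by(-86°): θ ← 129° -86° = 43°
rotate_crank_by(-15°): θ ← 43° -15° = 28°
crank pin P = (r cos θ, r sin θ) = (34.434956, 18.309391)
h = r sin θ − e = 18.309391 − 4 = 14.309391
sin φ = h / L = 14.309391 / 207 = 0.06912749
φ = arcsin(0.06912749) = 3.963875°

3.9639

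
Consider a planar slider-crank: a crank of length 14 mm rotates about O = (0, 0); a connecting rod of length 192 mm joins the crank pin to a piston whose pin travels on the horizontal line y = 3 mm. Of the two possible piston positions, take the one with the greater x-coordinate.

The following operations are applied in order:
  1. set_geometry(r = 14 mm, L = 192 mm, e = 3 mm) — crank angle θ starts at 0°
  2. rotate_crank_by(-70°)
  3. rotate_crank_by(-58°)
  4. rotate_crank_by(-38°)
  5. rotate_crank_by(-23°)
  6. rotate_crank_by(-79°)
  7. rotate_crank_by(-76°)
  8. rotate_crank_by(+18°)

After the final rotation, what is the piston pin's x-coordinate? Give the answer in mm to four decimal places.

set_geometry: r = 14 mm, L = 192 mm, e = 3 mm; θ ← 0°
rotate_crank_by(-70°): θ ← 0° -70° = -70°
rotate_crank_by(-58°): θ ← -70° -58° = -128°
rotate_crank_by(-38°): θ ← -128° -38° = -166°
rotate_crank_by(-23°): θ ← -166° -23° = -189°
rotate_crank_by(-79°): θ ← -189° -79° = -268°
rotate_crank_by(-76°): θ ← -268° -76° = -344°
rotate_crank_by(+18°): θ ← -344° +18° = -326°
crank pin P = (r cos θ, r sin θ) = (11.606526, 7.828701)
h = r sin θ − e = 7.828701 − 3 = 4.828701
x = r cos θ + √(L² − h²) = 11.606526 + √(36864.0 − 23.3163) = 11.606526 + 191.939271 = 203.545797

203.5458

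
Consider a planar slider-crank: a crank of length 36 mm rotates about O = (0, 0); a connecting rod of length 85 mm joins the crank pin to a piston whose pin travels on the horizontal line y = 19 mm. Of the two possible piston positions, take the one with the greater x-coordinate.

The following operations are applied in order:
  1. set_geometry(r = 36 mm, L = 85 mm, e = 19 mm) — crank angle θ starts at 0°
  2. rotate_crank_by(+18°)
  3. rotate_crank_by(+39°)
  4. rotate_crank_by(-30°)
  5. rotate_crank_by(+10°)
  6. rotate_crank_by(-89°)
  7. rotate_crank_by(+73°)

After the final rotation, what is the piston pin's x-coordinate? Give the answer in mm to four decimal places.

set_geometry: r = 36 mm, L = 85 mm, e = 19 mm; θ ← 0°
rotate_crank_by(+18°): θ ← 0° +18° = 18°
rotate_crank_by(+39°): θ ← 18° +39° = 57°
rotate_crank_by(-30°): θ ← 57° -30° = 27°
rotate_crank_by(+10°): θ ← 27° +10° = 37°
rotate_crank_by(-89°): θ ← 37° -89° = -52°
rotate_crank_by(+73°): θ ← -52° +73° = 21°
crank pin P = (r cos θ, r sin θ) = (33.608895, 12.901246)
h = r sin θ − e = 12.901246 − 19 = -6.098754
x = r cos θ + √(L² − h²) = 33.608895 + √(7225.0 − 37.1948) = 33.608895 + 84.780925 = 118.389820

118.3898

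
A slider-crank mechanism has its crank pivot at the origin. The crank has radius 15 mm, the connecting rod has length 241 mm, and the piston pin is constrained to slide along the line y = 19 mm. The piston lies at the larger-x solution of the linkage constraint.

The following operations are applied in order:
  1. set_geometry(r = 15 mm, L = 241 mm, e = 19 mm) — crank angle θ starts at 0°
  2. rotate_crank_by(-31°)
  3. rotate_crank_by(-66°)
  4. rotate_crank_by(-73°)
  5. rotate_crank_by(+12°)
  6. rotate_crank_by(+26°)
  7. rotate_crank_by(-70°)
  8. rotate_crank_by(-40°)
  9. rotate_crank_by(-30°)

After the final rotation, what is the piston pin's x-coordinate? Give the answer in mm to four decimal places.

set_geometry: r = 15 mm, L = 241 mm, e = 19 mm; θ ← 0°
rotate_crank_by(-31°): θ ← 0° -31° = -31°
rotate_crank_by(-66°): θ ← -31° -66° = -97°
rotate_crank_by(-73°): θ ← -97° -73° = -170°
rotate_crank_by(+12°): θ ← -170° +12° = -158°
rotate_crank_by(+26°): θ ← -158° +26° = -132°
rotate_crank_by(-70°): θ ← -132° -70° = -202°
rotate_crank_by(-40°): θ ← -202° -40° = -242°
rotate_crank_by(-30°): θ ← -242° -30° = -272°
crank pin P = (r cos θ, r sin θ) = (0.523492, 14.990862)
h = r sin θ − e = 14.990862 − 19 = -4.009138
x = r cos θ + √(L² − h²) = 0.523492 + √(58081.0 − 16.0732) = 0.523492 + 240.966651 = 241.490143

241.4901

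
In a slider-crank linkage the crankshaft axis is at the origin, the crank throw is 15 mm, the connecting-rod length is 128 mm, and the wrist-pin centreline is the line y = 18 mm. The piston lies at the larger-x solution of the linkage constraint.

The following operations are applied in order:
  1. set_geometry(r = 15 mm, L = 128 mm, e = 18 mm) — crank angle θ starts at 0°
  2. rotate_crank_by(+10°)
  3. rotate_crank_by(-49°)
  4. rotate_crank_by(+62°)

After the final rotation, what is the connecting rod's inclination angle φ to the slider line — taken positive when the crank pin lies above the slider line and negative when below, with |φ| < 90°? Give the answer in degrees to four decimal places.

-5.4419

set_geometry: r = 15 mm, L = 128 mm, e = 18 mm; θ ← 0°
rotate_crank_by(+10°): θ ← 0° +10° = 10°
rotate_crank_by(-49°): θ ← 10° -49° = -39°
rotate_crank_by(+62°): θ ← -39° +62° = 23°
crank pin P = (r cos θ, r sin θ) = (13.807573, 5.860967)
h = r sin θ − e = 5.860967 − 18 = -12.139033
sin φ = h / L = -12.139033 / 128 = -0.09483620
φ = arcsin(-0.09483620) = -5.441892°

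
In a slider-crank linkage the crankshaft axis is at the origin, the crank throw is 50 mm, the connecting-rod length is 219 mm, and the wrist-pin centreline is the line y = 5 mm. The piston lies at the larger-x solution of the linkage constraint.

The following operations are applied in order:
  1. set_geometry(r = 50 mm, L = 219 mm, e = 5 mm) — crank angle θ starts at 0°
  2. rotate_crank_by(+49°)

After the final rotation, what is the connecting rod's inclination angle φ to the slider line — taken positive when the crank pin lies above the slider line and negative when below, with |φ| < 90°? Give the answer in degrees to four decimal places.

8.5966

set_geometry: r = 50 mm, L = 219 mm, e = 5 mm; θ ← 0°
rotate_crank_by(+49°): θ ← 0° +49° = 49°
crank pin P = (r cos θ, r sin θ) = (32.802951, 37.735479)
h = r sin θ − e = 37.735479 − 5 = 32.735479
sin φ = h / L = 32.735479 / 219 = 0.14947707
φ = arcsin(0.14947707) = 8.596623°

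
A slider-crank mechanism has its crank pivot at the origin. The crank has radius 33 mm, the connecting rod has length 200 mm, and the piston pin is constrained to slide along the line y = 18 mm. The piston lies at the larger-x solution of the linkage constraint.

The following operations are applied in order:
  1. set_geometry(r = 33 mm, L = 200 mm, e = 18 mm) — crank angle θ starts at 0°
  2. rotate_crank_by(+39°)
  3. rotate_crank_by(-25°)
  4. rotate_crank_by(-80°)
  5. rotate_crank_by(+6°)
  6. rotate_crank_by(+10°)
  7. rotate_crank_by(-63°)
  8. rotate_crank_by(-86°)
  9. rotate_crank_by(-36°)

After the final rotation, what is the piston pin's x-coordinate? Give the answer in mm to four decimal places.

set_geometry: r = 33 mm, L = 200 mm, e = 18 mm; θ ← 0°
rotate_crank_by(+39°): θ ← 0° +39° = 39°
rotate_crank_by(-25°): θ ← 39° -25° = 14°
rotate_crank_by(-80°): θ ← 14° -80° = -66°
rotate_crank_by(+6°): θ ← -66° +6° = -60°
rotate_crank_by(+10°): θ ← -60° +10° = -50°
rotate_crank_by(-63°): θ ← -50° -63° = -113°
rotate_crank_by(-86°): θ ← -113° -86° = -199°
rotate_crank_by(-36°): θ ← -199° -36° = -235°
crank pin P = (r cos θ, r sin θ) = (-18.928022, 27.032017)
h = r sin θ − e = 27.032017 − 18 = 9.032017
x = r cos θ + √(L² − h²) = -18.928022 + √(40000.0 − 81.5773) = -18.928022 + 199.795953 = 180.867930

180.8679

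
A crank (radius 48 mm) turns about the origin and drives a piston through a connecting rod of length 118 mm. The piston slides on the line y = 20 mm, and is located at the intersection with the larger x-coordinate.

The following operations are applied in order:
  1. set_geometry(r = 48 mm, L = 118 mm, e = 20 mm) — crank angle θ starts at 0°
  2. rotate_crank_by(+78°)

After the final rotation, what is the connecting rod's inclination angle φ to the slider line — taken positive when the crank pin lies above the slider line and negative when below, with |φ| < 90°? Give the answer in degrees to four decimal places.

13.2028

set_geometry: r = 48 mm, L = 118 mm, e = 20 mm; θ ← 0°
rotate_crank_by(+78°): θ ← 0° +78° = 78°
crank pin P = (r cos θ, r sin θ) = (9.979761, 46.951085)
h = r sin θ − e = 46.951085 − 20 = 26.951085
sin φ = h / L = 26.951085 / 118 = 0.22839902
φ = arcsin(0.22839902) = 13.202834°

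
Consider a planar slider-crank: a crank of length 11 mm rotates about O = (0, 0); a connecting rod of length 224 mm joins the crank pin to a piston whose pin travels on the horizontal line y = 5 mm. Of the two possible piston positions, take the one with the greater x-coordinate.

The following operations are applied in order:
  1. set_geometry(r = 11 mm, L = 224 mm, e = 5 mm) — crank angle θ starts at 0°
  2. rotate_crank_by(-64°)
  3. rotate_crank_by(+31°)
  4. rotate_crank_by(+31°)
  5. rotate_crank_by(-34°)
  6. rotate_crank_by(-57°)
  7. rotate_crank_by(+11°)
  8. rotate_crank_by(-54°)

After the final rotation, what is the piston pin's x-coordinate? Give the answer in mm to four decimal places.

215.7303

set_geometry: r = 11 mm, L = 224 mm, e = 5 mm; θ ← 0°
rotate_crank_by(-64°): θ ← 0° -64° = -64°
rotate_crank_by(+31°): θ ← -64° +31° = -33°
rotate_crank_by(+31°): θ ← -33° +31° = -2°
rotate_crank_by(-34°): θ ← -2° -34° = -36°
rotate_crank_by(-57°): θ ← -36° -57° = -93°
rotate_crank_by(+11°): θ ← -93° +11° = -82°
rotate_crank_by(-54°): θ ← -82° -54° = -136°
crank pin P = (r cos θ, r sin θ) = (-7.912738, -7.641242)
h = r sin θ − e = -7.641242 − 5 = -12.641242
x = r cos θ + √(L² − h²) = -7.912738 + √(50176.0 − 159.8010) = -7.912738 + 223.643017 = 215.730279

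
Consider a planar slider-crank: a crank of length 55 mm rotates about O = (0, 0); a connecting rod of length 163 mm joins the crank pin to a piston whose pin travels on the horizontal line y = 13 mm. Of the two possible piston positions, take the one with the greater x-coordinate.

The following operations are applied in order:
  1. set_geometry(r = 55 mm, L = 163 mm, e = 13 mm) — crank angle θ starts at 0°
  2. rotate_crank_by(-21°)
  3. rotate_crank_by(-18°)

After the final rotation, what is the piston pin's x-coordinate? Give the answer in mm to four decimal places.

198.6341

set_geometry: r = 55 mm, L = 163 mm, e = 13 mm; θ ← 0°
rotate_crank_by(-21°): θ ← 0° -21° = -21°
rotate_crank_by(-18°): θ ← -21° -18° = -39°
crank pin P = (r cos θ, r sin θ) = (42.743028, -34.612622)
h = r sin θ − e = -34.612622 − 13 = -47.612622
x = r cos θ + √(L² − h²) = 42.743028 + √(26569.0 − 2266.9617) = 42.743028 + 155.891110 = 198.634138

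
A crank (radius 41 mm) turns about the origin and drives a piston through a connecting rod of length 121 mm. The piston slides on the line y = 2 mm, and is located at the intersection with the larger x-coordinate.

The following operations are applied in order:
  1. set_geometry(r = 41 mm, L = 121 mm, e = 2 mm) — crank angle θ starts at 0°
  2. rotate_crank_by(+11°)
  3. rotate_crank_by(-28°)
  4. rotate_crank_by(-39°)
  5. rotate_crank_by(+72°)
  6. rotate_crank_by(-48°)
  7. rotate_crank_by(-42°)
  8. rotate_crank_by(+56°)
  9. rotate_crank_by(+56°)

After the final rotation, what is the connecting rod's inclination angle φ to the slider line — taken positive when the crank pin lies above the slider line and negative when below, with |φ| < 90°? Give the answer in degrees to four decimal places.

11.0744

set_geometry: r = 41 mm, L = 121 mm, e = 2 mm; θ ← 0°
rotate_crank_by(+11°): θ ← 0° +11° = 11°
rotate_crank_by(-28°): θ ← 11° -28° = -17°
rotate_crank_by(-39°): θ ← -17° -39° = -56°
rotate_crank_by(+72°): θ ← -56° +72° = 16°
rotate_crank_by(-48°): θ ← 16° -48° = -32°
rotate_crank_by(-42°): θ ← -32° -42° = -74°
rotate_crank_by(+56°): θ ← -74° +56° = -18°
rotate_crank_by(+56°): θ ← -18° +56° = 38°
crank pin P = (r cos θ, r sin θ) = (32.308441, 25.242120)
h = r sin θ − e = 25.242120 − 2 = 23.242120
sin φ = h / L = 23.242120 / 121 = 0.19208364
φ = arcsin(0.19208364) = 11.074408°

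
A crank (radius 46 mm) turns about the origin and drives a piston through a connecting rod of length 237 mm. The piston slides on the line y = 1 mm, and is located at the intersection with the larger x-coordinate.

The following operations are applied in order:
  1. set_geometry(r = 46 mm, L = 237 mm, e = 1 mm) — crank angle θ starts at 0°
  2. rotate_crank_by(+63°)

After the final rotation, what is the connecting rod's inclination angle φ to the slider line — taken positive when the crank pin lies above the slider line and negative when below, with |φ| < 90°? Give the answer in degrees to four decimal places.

9.7133

set_geometry: r = 46 mm, L = 237 mm, e = 1 mm; θ ← 0°
rotate_crank_by(+63°): θ ← 0° +63° = 63°
crank pin P = (r cos θ, r sin θ) = (20.883563, 40.986300)
h = r sin θ − e = 40.986300 − 1 = 39.986300
sin φ = h / L = 39.986300 / 237 = 0.16871857
φ = arcsin(0.16871857) = 9.713322°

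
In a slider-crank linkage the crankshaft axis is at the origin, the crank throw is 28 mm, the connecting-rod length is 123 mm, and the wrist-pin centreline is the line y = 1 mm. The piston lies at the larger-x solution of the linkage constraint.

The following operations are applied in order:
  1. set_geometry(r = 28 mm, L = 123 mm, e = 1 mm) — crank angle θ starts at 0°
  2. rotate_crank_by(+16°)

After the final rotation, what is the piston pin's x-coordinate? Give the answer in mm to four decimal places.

149.7317

set_geometry: r = 28 mm, L = 123 mm, e = 1 mm; θ ← 0°
rotate_crank_by(+16°): θ ← 0° +16° = 16°
crank pin P = (r cos θ, r sin θ) = (26.915327, 7.717846)
h = r sin θ − e = 7.717846 − 1 = 6.717846
x = r cos θ + √(L² − h²) = 26.915327 + √(15129.0 − 45.1295) = 26.915327 + 122.816410 = 149.731737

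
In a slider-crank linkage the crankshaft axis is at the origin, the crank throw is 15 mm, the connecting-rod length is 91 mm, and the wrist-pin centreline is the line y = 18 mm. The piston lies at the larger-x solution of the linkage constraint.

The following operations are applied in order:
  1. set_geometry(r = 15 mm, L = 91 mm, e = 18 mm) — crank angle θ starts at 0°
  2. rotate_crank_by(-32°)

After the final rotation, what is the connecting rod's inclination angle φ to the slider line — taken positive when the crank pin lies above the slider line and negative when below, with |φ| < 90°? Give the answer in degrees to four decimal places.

set_geometry: r = 15 mm, L = 91 mm, e = 18 mm; θ ← 0°
rotate_crank_by(-32°): θ ← 0° -32° = -32°
crank pin P = (r cos θ, r sin θ) = (12.720721, -7.948789)
h = r sin θ − e = -7.948789 − 18 = -25.948789
sin φ = h / L = -25.948789 / 91 = -0.28515153
φ = arcsin(-0.28515153) = -16.567906°

-16.5679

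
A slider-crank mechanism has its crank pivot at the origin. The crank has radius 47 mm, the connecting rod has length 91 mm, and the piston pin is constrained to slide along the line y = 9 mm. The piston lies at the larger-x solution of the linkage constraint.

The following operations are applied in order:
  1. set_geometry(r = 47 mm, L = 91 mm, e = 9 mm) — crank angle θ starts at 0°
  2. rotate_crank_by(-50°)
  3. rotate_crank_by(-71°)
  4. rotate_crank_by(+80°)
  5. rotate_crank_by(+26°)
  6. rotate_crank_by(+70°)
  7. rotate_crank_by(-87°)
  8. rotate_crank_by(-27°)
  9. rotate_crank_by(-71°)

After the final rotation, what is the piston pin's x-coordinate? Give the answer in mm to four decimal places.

set_geometry: r = 47 mm, L = 91 mm, e = 9 mm; θ ← 0°
rotate_crank_by(-50°): θ ← 0° -50° = -50°
rotate_crank_by(-71°): θ ← -50° -71° = -121°
rotate_crank_by(+80°): θ ← -121° +80° = -41°
rotate_crank_by(+26°): θ ← -41° +26° = -15°
rotate_crank_by(+70°): θ ← -15° +70° = 55°
rotate_crank_by(-87°): θ ← 55° -87° = -32°
rotate_crank_by(-27°): θ ← -32° -27° = -59°
rotate_crank_by(-71°): θ ← -59° -71° = -130°
crank pin P = (r cos θ, r sin θ) = (-30.211018, -36.004089)
h = r sin θ − e = -36.004089 − 9 = -45.004089
x = r cos θ + √(L² − h²) = -30.211018 + √(8281.0 − 2025.3680) = -30.211018 + 79.092553 = 48.881536

48.8815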